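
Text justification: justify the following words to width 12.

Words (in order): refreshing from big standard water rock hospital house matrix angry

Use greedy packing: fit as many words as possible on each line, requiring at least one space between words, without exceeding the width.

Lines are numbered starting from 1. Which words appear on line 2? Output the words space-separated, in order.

Line 1: ['refreshing'] (min_width=10, slack=2)
Line 2: ['from', 'big'] (min_width=8, slack=4)
Line 3: ['standard'] (min_width=8, slack=4)
Line 4: ['water', 'rock'] (min_width=10, slack=2)
Line 5: ['hospital'] (min_width=8, slack=4)
Line 6: ['house', 'matrix'] (min_width=12, slack=0)
Line 7: ['angry'] (min_width=5, slack=7)

Answer: from big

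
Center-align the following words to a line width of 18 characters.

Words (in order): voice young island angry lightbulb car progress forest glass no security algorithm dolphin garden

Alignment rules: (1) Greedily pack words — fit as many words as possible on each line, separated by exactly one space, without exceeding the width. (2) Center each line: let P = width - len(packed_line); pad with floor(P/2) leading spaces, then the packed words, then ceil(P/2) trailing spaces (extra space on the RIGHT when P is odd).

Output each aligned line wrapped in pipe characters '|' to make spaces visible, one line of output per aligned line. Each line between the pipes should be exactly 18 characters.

Line 1: ['voice', 'young', 'island'] (min_width=18, slack=0)
Line 2: ['angry', 'lightbulb'] (min_width=15, slack=3)
Line 3: ['car', 'progress'] (min_width=12, slack=6)
Line 4: ['forest', 'glass', 'no'] (min_width=15, slack=3)
Line 5: ['security', 'algorithm'] (min_width=18, slack=0)
Line 6: ['dolphin', 'garden'] (min_width=14, slack=4)

Answer: |voice young island|
| angry lightbulb  |
|   car progress   |
| forest glass no  |
|security algorithm|
|  dolphin garden  |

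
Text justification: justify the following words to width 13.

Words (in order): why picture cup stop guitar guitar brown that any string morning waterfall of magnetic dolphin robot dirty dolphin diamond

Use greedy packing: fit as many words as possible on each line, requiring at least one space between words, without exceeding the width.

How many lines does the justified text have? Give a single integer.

Line 1: ['why', 'picture'] (min_width=11, slack=2)
Line 2: ['cup', 'stop'] (min_width=8, slack=5)
Line 3: ['guitar', 'guitar'] (min_width=13, slack=0)
Line 4: ['brown', 'that'] (min_width=10, slack=3)
Line 5: ['any', 'string'] (min_width=10, slack=3)
Line 6: ['morning'] (min_width=7, slack=6)
Line 7: ['waterfall', 'of'] (min_width=12, slack=1)
Line 8: ['magnetic'] (min_width=8, slack=5)
Line 9: ['dolphin', 'robot'] (min_width=13, slack=0)
Line 10: ['dirty', 'dolphin'] (min_width=13, slack=0)
Line 11: ['diamond'] (min_width=7, slack=6)
Total lines: 11

Answer: 11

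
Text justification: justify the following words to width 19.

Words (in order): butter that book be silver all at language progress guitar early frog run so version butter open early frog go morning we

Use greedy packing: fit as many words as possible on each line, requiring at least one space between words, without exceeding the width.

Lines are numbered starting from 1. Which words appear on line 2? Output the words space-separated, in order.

Answer: silver all at

Derivation:
Line 1: ['butter', 'that', 'book', 'be'] (min_width=19, slack=0)
Line 2: ['silver', 'all', 'at'] (min_width=13, slack=6)
Line 3: ['language', 'progress'] (min_width=17, slack=2)
Line 4: ['guitar', 'early', 'frog'] (min_width=17, slack=2)
Line 5: ['run', 'so', 'version'] (min_width=14, slack=5)
Line 6: ['butter', 'open', 'early'] (min_width=17, slack=2)
Line 7: ['frog', 'go', 'morning', 'we'] (min_width=18, slack=1)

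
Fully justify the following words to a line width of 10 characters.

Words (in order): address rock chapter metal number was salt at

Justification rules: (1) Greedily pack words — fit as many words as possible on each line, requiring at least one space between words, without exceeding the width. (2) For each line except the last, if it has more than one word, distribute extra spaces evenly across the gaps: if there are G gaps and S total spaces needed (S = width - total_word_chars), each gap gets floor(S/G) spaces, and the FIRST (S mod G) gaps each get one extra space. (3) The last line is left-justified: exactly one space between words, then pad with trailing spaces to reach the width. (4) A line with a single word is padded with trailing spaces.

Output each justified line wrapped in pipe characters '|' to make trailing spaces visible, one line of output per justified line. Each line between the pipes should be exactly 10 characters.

Answer: |address   |
|rock      |
|chapter   |
|metal     |
|number was|
|salt at   |

Derivation:
Line 1: ['address'] (min_width=7, slack=3)
Line 2: ['rock'] (min_width=4, slack=6)
Line 3: ['chapter'] (min_width=7, slack=3)
Line 4: ['metal'] (min_width=5, slack=5)
Line 5: ['number', 'was'] (min_width=10, slack=0)
Line 6: ['salt', 'at'] (min_width=7, slack=3)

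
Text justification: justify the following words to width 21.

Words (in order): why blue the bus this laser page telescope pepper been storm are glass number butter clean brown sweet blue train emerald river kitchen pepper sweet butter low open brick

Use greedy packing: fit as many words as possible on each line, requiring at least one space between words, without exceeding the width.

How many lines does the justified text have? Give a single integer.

Line 1: ['why', 'blue', 'the', 'bus', 'this'] (min_width=21, slack=0)
Line 2: ['laser', 'page', 'telescope'] (min_width=20, slack=1)
Line 3: ['pepper', 'been', 'storm', 'are'] (min_width=21, slack=0)
Line 4: ['glass', 'number', 'butter'] (min_width=19, slack=2)
Line 5: ['clean', 'brown', 'sweet'] (min_width=17, slack=4)
Line 6: ['blue', 'train', 'emerald'] (min_width=18, slack=3)
Line 7: ['river', 'kitchen', 'pepper'] (min_width=20, slack=1)
Line 8: ['sweet', 'butter', 'low', 'open'] (min_width=21, slack=0)
Line 9: ['brick'] (min_width=5, slack=16)
Total lines: 9

Answer: 9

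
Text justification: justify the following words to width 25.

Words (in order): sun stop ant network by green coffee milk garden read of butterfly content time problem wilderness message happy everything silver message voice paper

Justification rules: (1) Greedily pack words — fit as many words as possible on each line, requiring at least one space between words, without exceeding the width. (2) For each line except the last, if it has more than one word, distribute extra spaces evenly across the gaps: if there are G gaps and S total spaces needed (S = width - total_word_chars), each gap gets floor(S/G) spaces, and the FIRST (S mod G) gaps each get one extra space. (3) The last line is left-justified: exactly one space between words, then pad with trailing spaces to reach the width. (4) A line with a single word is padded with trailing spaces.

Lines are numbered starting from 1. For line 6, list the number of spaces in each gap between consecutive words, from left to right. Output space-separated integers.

Line 1: ['sun', 'stop', 'ant', 'network', 'by'] (min_width=23, slack=2)
Line 2: ['green', 'coffee', 'milk', 'garden'] (min_width=24, slack=1)
Line 3: ['read', 'of', 'butterfly', 'content'] (min_width=25, slack=0)
Line 4: ['time', 'problem', 'wilderness'] (min_width=23, slack=2)
Line 5: ['message', 'happy', 'everything'] (min_width=24, slack=1)
Line 6: ['silver', 'message', 'voice'] (min_width=20, slack=5)
Line 7: ['paper'] (min_width=5, slack=20)

Answer: 4 3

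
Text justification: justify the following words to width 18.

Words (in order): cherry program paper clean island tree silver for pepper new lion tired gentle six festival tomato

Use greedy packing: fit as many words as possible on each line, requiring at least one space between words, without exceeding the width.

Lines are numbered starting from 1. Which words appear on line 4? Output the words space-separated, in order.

Answer: pepper new lion

Derivation:
Line 1: ['cherry', 'program'] (min_width=14, slack=4)
Line 2: ['paper', 'clean', 'island'] (min_width=18, slack=0)
Line 3: ['tree', 'silver', 'for'] (min_width=15, slack=3)
Line 4: ['pepper', 'new', 'lion'] (min_width=15, slack=3)
Line 5: ['tired', 'gentle', 'six'] (min_width=16, slack=2)
Line 6: ['festival', 'tomato'] (min_width=15, slack=3)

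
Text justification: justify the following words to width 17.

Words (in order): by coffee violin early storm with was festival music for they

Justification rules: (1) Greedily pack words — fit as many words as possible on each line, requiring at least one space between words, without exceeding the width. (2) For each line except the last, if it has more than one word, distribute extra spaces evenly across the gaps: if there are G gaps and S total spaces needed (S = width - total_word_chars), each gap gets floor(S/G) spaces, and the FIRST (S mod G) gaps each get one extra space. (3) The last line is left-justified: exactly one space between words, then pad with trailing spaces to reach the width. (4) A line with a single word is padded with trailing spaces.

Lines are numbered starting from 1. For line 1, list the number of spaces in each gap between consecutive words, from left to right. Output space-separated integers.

Line 1: ['by', 'coffee', 'violin'] (min_width=16, slack=1)
Line 2: ['early', 'storm', 'with'] (min_width=16, slack=1)
Line 3: ['was', 'festival'] (min_width=12, slack=5)
Line 4: ['music', 'for', 'they'] (min_width=14, slack=3)

Answer: 2 1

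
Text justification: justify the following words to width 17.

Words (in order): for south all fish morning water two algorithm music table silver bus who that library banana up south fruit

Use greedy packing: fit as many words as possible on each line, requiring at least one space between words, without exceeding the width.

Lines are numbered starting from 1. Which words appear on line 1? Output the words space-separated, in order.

Line 1: ['for', 'south', 'all'] (min_width=13, slack=4)
Line 2: ['fish', 'morning'] (min_width=12, slack=5)
Line 3: ['water', 'two'] (min_width=9, slack=8)
Line 4: ['algorithm', 'music'] (min_width=15, slack=2)
Line 5: ['table', 'silver', 'bus'] (min_width=16, slack=1)
Line 6: ['who', 'that', 'library'] (min_width=16, slack=1)
Line 7: ['banana', 'up', 'south'] (min_width=15, slack=2)
Line 8: ['fruit'] (min_width=5, slack=12)

Answer: for south all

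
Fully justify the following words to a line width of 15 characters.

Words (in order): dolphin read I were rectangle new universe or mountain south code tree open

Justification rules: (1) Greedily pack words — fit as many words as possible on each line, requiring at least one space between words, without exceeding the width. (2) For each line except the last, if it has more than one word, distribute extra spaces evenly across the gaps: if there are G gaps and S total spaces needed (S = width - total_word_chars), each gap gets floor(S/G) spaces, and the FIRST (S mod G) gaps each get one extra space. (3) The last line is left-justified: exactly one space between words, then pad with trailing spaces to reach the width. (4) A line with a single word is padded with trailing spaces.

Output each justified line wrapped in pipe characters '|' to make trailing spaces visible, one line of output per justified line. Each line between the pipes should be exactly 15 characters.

Line 1: ['dolphin', 'read', 'I'] (min_width=14, slack=1)
Line 2: ['were', 'rectangle'] (min_width=14, slack=1)
Line 3: ['new', 'universe', 'or'] (min_width=15, slack=0)
Line 4: ['mountain', 'south'] (min_width=14, slack=1)
Line 5: ['code', 'tree', 'open'] (min_width=14, slack=1)

Answer: |dolphin  read I|
|were  rectangle|
|new universe or|
|mountain  south|
|code tree open |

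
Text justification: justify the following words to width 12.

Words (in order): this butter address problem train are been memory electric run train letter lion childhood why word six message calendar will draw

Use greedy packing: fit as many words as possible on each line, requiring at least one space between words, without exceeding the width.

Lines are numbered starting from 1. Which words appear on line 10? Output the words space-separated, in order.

Line 1: ['this', 'butter'] (min_width=11, slack=1)
Line 2: ['address'] (min_width=7, slack=5)
Line 3: ['problem'] (min_width=7, slack=5)
Line 4: ['train', 'are'] (min_width=9, slack=3)
Line 5: ['been', 'memory'] (min_width=11, slack=1)
Line 6: ['electric', 'run'] (min_width=12, slack=0)
Line 7: ['train', 'letter'] (min_width=12, slack=0)
Line 8: ['lion'] (min_width=4, slack=8)
Line 9: ['childhood'] (min_width=9, slack=3)
Line 10: ['why', 'word', 'six'] (min_width=12, slack=0)
Line 11: ['message'] (min_width=7, slack=5)
Line 12: ['calendar'] (min_width=8, slack=4)
Line 13: ['will', 'draw'] (min_width=9, slack=3)

Answer: why word six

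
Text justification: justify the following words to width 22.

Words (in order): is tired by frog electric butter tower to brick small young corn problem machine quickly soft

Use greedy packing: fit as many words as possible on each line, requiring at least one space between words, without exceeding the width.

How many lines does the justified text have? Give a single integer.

Line 1: ['is', 'tired', 'by', 'frog'] (min_width=16, slack=6)
Line 2: ['electric', 'butter', 'tower'] (min_width=21, slack=1)
Line 3: ['to', 'brick', 'small', 'young'] (min_width=20, slack=2)
Line 4: ['corn', 'problem', 'machine'] (min_width=20, slack=2)
Line 5: ['quickly', 'soft'] (min_width=12, slack=10)
Total lines: 5

Answer: 5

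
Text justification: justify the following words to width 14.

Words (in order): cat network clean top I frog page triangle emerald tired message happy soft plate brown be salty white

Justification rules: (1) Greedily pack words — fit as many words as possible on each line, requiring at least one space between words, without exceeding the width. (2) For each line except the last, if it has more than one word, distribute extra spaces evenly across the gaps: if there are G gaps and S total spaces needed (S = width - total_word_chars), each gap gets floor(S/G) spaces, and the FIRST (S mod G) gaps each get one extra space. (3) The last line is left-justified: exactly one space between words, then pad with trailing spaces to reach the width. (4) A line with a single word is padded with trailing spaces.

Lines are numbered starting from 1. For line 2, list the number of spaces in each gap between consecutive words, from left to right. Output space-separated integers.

Answer: 3 2

Derivation:
Line 1: ['cat', 'network'] (min_width=11, slack=3)
Line 2: ['clean', 'top', 'I'] (min_width=11, slack=3)
Line 3: ['frog', 'page'] (min_width=9, slack=5)
Line 4: ['triangle'] (min_width=8, slack=6)
Line 5: ['emerald', 'tired'] (min_width=13, slack=1)
Line 6: ['message', 'happy'] (min_width=13, slack=1)
Line 7: ['soft', 'plate'] (min_width=10, slack=4)
Line 8: ['brown', 'be', 'salty'] (min_width=14, slack=0)
Line 9: ['white'] (min_width=5, slack=9)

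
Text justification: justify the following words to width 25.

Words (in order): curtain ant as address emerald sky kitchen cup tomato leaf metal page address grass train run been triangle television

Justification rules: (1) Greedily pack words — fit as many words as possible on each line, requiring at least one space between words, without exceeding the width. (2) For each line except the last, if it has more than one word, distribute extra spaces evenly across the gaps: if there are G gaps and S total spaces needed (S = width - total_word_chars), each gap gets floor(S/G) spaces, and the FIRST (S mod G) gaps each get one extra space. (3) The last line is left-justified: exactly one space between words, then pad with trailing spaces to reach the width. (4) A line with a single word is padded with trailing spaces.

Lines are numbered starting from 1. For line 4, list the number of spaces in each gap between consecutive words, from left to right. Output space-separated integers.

Answer: 2 2 1

Derivation:
Line 1: ['curtain', 'ant', 'as', 'address'] (min_width=22, slack=3)
Line 2: ['emerald', 'sky', 'kitchen', 'cup'] (min_width=23, slack=2)
Line 3: ['tomato', 'leaf', 'metal', 'page'] (min_width=22, slack=3)
Line 4: ['address', 'grass', 'train', 'run'] (min_width=23, slack=2)
Line 5: ['been', 'triangle', 'television'] (min_width=24, slack=1)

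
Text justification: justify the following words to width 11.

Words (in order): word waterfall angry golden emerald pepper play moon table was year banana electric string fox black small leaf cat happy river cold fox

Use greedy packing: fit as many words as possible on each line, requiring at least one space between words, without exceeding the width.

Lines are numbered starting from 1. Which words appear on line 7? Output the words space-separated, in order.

Line 1: ['word'] (min_width=4, slack=7)
Line 2: ['waterfall'] (min_width=9, slack=2)
Line 3: ['angry'] (min_width=5, slack=6)
Line 4: ['golden'] (min_width=6, slack=5)
Line 5: ['emerald'] (min_width=7, slack=4)
Line 6: ['pepper', 'play'] (min_width=11, slack=0)
Line 7: ['moon', 'table'] (min_width=10, slack=1)
Line 8: ['was', 'year'] (min_width=8, slack=3)
Line 9: ['banana'] (min_width=6, slack=5)
Line 10: ['electric'] (min_width=8, slack=3)
Line 11: ['string', 'fox'] (min_width=10, slack=1)
Line 12: ['black', 'small'] (min_width=11, slack=0)
Line 13: ['leaf', 'cat'] (min_width=8, slack=3)
Line 14: ['happy', 'river'] (min_width=11, slack=0)
Line 15: ['cold', 'fox'] (min_width=8, slack=3)

Answer: moon table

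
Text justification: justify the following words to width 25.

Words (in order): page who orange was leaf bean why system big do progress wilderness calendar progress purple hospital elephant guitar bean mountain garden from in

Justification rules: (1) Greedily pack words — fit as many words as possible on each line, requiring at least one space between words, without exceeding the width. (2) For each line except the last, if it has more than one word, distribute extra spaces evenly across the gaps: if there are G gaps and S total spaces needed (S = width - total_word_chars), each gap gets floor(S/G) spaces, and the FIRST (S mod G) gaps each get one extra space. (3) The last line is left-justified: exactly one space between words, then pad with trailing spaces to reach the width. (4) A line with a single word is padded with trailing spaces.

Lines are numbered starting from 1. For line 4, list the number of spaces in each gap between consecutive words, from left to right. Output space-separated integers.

Line 1: ['page', 'who', 'orange', 'was', 'leaf'] (min_width=24, slack=1)
Line 2: ['bean', 'why', 'system', 'big', 'do'] (min_width=22, slack=3)
Line 3: ['progress', 'wilderness'] (min_width=19, slack=6)
Line 4: ['calendar', 'progress', 'purple'] (min_width=24, slack=1)
Line 5: ['hospital', 'elephant', 'guitar'] (min_width=24, slack=1)
Line 6: ['bean', 'mountain', 'garden', 'from'] (min_width=25, slack=0)
Line 7: ['in'] (min_width=2, slack=23)

Answer: 2 1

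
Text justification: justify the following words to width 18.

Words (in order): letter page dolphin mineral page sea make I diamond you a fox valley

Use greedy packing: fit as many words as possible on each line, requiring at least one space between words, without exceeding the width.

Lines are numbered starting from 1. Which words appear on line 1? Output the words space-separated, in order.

Answer: letter page

Derivation:
Line 1: ['letter', 'page'] (min_width=11, slack=7)
Line 2: ['dolphin', 'mineral'] (min_width=15, slack=3)
Line 3: ['page', 'sea', 'make', 'I'] (min_width=15, slack=3)
Line 4: ['diamond', 'you', 'a', 'fox'] (min_width=17, slack=1)
Line 5: ['valley'] (min_width=6, slack=12)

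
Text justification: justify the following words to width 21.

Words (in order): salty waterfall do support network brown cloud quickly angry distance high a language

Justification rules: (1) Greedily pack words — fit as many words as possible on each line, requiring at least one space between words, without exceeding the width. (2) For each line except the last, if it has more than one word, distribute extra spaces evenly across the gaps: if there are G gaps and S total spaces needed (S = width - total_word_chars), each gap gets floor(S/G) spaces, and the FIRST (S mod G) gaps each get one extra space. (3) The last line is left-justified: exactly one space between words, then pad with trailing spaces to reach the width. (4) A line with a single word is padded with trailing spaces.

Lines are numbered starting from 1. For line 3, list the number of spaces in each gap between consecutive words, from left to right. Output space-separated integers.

Answer: 2 2

Derivation:
Line 1: ['salty', 'waterfall', 'do'] (min_width=18, slack=3)
Line 2: ['support', 'network', 'brown'] (min_width=21, slack=0)
Line 3: ['cloud', 'quickly', 'angry'] (min_width=19, slack=2)
Line 4: ['distance', 'high', 'a'] (min_width=15, slack=6)
Line 5: ['language'] (min_width=8, slack=13)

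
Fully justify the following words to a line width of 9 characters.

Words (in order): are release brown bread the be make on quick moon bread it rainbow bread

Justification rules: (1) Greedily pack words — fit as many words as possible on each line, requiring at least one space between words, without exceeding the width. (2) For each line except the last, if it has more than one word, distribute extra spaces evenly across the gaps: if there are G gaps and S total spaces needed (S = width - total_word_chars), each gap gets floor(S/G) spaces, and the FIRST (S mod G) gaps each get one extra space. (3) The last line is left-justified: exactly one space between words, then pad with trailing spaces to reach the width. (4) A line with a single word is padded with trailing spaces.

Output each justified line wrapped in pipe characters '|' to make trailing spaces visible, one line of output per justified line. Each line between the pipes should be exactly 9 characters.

Answer: |are      |
|release  |
|brown    |
|bread the|
|be   make|
|on  quick|
|moon     |
|bread  it|
|rainbow  |
|bread    |

Derivation:
Line 1: ['are'] (min_width=3, slack=6)
Line 2: ['release'] (min_width=7, slack=2)
Line 3: ['brown'] (min_width=5, slack=4)
Line 4: ['bread', 'the'] (min_width=9, slack=0)
Line 5: ['be', 'make'] (min_width=7, slack=2)
Line 6: ['on', 'quick'] (min_width=8, slack=1)
Line 7: ['moon'] (min_width=4, slack=5)
Line 8: ['bread', 'it'] (min_width=8, slack=1)
Line 9: ['rainbow'] (min_width=7, slack=2)
Line 10: ['bread'] (min_width=5, slack=4)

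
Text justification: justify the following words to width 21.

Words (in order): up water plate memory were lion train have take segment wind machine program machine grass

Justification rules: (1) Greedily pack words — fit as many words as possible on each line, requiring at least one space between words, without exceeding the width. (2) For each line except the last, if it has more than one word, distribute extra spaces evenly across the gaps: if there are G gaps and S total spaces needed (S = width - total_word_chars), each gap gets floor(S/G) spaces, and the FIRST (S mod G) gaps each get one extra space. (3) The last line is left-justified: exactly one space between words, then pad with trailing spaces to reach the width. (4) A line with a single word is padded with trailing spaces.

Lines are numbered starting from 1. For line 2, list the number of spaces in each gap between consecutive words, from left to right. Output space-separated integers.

Answer: 2 1 1

Derivation:
Line 1: ['up', 'water', 'plate', 'memory'] (min_width=21, slack=0)
Line 2: ['were', 'lion', 'train', 'have'] (min_width=20, slack=1)
Line 3: ['take', 'segment', 'wind'] (min_width=17, slack=4)
Line 4: ['machine', 'program'] (min_width=15, slack=6)
Line 5: ['machine', 'grass'] (min_width=13, slack=8)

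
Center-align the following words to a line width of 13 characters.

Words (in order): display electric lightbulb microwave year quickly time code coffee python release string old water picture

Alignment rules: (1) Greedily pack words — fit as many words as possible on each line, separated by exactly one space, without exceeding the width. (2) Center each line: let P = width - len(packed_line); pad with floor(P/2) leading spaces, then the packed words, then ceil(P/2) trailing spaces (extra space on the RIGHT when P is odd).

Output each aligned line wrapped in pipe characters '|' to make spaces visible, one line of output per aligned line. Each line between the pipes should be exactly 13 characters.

Line 1: ['display'] (min_width=7, slack=6)
Line 2: ['electric'] (min_width=8, slack=5)
Line 3: ['lightbulb'] (min_width=9, slack=4)
Line 4: ['microwave'] (min_width=9, slack=4)
Line 5: ['year', 'quickly'] (min_width=12, slack=1)
Line 6: ['time', 'code'] (min_width=9, slack=4)
Line 7: ['coffee', 'python'] (min_width=13, slack=0)
Line 8: ['release'] (min_width=7, slack=6)
Line 9: ['string', 'old'] (min_width=10, slack=3)
Line 10: ['water', 'picture'] (min_width=13, slack=0)

Answer: |   display   |
|  electric   |
|  lightbulb  |
|  microwave  |
|year quickly |
|  time code  |
|coffee python|
|   release   |
| string old  |
|water picture|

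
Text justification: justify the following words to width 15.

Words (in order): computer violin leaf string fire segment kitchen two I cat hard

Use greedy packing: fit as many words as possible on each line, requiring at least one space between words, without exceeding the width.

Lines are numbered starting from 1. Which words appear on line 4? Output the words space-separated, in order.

Line 1: ['computer', 'violin'] (min_width=15, slack=0)
Line 2: ['leaf', 'string'] (min_width=11, slack=4)
Line 3: ['fire', 'segment'] (min_width=12, slack=3)
Line 4: ['kitchen', 'two', 'I'] (min_width=13, slack=2)
Line 5: ['cat', 'hard'] (min_width=8, slack=7)

Answer: kitchen two I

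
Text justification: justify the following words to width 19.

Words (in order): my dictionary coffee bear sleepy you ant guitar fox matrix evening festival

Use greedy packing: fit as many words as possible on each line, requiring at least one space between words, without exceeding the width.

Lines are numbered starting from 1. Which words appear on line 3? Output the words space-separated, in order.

Line 1: ['my', 'dictionary'] (min_width=13, slack=6)
Line 2: ['coffee', 'bear', 'sleepy'] (min_width=18, slack=1)
Line 3: ['you', 'ant', 'guitar', 'fox'] (min_width=18, slack=1)
Line 4: ['matrix', 'evening'] (min_width=14, slack=5)
Line 5: ['festival'] (min_width=8, slack=11)

Answer: you ant guitar fox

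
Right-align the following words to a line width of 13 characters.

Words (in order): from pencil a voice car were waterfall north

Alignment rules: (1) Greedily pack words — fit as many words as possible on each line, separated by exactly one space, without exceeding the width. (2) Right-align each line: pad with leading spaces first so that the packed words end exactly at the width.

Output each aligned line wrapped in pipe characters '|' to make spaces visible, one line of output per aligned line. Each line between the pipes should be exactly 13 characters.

Answer: |from pencil a|
|    voice car|
|         were|
|    waterfall|
|        north|

Derivation:
Line 1: ['from', 'pencil', 'a'] (min_width=13, slack=0)
Line 2: ['voice', 'car'] (min_width=9, slack=4)
Line 3: ['were'] (min_width=4, slack=9)
Line 4: ['waterfall'] (min_width=9, slack=4)
Line 5: ['north'] (min_width=5, slack=8)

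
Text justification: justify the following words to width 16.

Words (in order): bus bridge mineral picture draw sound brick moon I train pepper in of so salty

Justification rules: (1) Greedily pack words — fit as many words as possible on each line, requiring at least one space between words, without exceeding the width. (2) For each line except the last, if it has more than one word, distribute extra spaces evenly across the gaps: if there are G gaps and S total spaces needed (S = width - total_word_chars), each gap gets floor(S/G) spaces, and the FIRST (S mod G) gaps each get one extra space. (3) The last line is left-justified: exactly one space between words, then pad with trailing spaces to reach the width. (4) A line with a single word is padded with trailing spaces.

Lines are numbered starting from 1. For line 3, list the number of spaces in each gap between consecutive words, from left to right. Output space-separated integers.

Line 1: ['bus', 'bridge'] (min_width=10, slack=6)
Line 2: ['mineral', 'picture'] (min_width=15, slack=1)
Line 3: ['draw', 'sound', 'brick'] (min_width=16, slack=0)
Line 4: ['moon', 'I', 'train'] (min_width=12, slack=4)
Line 5: ['pepper', 'in', 'of', 'so'] (min_width=15, slack=1)
Line 6: ['salty'] (min_width=5, slack=11)

Answer: 1 1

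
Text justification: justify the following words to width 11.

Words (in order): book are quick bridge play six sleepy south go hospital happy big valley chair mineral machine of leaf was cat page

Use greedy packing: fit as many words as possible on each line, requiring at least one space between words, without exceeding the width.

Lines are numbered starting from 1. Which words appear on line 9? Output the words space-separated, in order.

Line 1: ['book', 'are'] (min_width=8, slack=3)
Line 2: ['quick'] (min_width=5, slack=6)
Line 3: ['bridge', 'play'] (min_width=11, slack=0)
Line 4: ['six', 'sleepy'] (min_width=10, slack=1)
Line 5: ['south', 'go'] (min_width=8, slack=3)
Line 6: ['hospital'] (min_width=8, slack=3)
Line 7: ['happy', 'big'] (min_width=9, slack=2)
Line 8: ['valley'] (min_width=6, slack=5)
Line 9: ['chair'] (min_width=5, slack=6)
Line 10: ['mineral'] (min_width=7, slack=4)
Line 11: ['machine', 'of'] (min_width=10, slack=1)
Line 12: ['leaf', 'was'] (min_width=8, slack=3)
Line 13: ['cat', 'page'] (min_width=8, slack=3)

Answer: chair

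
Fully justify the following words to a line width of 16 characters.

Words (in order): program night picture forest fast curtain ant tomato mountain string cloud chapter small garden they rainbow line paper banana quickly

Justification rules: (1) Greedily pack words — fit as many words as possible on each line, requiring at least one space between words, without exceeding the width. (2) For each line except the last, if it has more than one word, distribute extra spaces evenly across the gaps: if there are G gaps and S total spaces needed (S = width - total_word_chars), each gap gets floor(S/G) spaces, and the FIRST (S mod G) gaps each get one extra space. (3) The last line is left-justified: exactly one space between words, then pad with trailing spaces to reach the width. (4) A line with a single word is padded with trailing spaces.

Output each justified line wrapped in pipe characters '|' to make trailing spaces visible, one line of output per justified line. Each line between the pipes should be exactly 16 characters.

Answer: |program    night|
|picture   forest|
|fast curtain ant|
|tomato  mountain|
|string     cloud|
|chapter    small|
|garden      they|
|rainbow     line|
|paper     banana|
|quickly         |

Derivation:
Line 1: ['program', 'night'] (min_width=13, slack=3)
Line 2: ['picture', 'forest'] (min_width=14, slack=2)
Line 3: ['fast', 'curtain', 'ant'] (min_width=16, slack=0)
Line 4: ['tomato', 'mountain'] (min_width=15, slack=1)
Line 5: ['string', 'cloud'] (min_width=12, slack=4)
Line 6: ['chapter', 'small'] (min_width=13, slack=3)
Line 7: ['garden', 'they'] (min_width=11, slack=5)
Line 8: ['rainbow', 'line'] (min_width=12, slack=4)
Line 9: ['paper', 'banana'] (min_width=12, slack=4)
Line 10: ['quickly'] (min_width=7, slack=9)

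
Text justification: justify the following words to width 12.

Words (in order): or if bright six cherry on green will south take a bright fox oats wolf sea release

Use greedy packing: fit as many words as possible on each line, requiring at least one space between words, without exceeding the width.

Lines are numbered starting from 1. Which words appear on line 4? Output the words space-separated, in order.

Line 1: ['or', 'if', 'bright'] (min_width=12, slack=0)
Line 2: ['six', 'cherry'] (min_width=10, slack=2)
Line 3: ['on', 'green'] (min_width=8, slack=4)
Line 4: ['will', 'south'] (min_width=10, slack=2)
Line 5: ['take', 'a'] (min_width=6, slack=6)
Line 6: ['bright', 'fox'] (min_width=10, slack=2)
Line 7: ['oats', 'wolf'] (min_width=9, slack=3)
Line 8: ['sea', 'release'] (min_width=11, slack=1)

Answer: will south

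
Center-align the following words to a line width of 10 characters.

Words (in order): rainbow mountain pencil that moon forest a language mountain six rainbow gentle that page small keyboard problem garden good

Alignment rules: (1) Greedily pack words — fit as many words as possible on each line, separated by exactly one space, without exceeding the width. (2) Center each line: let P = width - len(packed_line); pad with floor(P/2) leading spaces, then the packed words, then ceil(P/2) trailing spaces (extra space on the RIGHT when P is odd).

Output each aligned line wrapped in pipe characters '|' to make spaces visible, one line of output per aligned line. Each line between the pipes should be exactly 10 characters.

Answer: | rainbow  |
| mountain |
|  pencil  |
|that moon |
| forest a |
| language |
| mountain |
|   six    |
| rainbow  |
|  gentle  |
|that page |
|  small   |
| keyboard |
| problem  |
|  garden  |
|   good   |

Derivation:
Line 1: ['rainbow'] (min_width=7, slack=3)
Line 2: ['mountain'] (min_width=8, slack=2)
Line 3: ['pencil'] (min_width=6, slack=4)
Line 4: ['that', 'moon'] (min_width=9, slack=1)
Line 5: ['forest', 'a'] (min_width=8, slack=2)
Line 6: ['language'] (min_width=8, slack=2)
Line 7: ['mountain'] (min_width=8, slack=2)
Line 8: ['six'] (min_width=3, slack=7)
Line 9: ['rainbow'] (min_width=7, slack=3)
Line 10: ['gentle'] (min_width=6, slack=4)
Line 11: ['that', 'page'] (min_width=9, slack=1)
Line 12: ['small'] (min_width=5, slack=5)
Line 13: ['keyboard'] (min_width=8, slack=2)
Line 14: ['problem'] (min_width=7, slack=3)
Line 15: ['garden'] (min_width=6, slack=4)
Line 16: ['good'] (min_width=4, slack=6)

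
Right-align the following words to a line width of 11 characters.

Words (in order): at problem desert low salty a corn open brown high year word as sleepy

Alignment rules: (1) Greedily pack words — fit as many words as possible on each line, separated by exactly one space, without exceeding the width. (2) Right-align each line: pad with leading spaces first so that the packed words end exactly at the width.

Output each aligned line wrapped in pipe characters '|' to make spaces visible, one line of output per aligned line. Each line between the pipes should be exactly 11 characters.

Answer: | at problem|
| desert low|
|    salty a|
|  corn open|
| brown high|
|  year word|
|  as sleepy|

Derivation:
Line 1: ['at', 'problem'] (min_width=10, slack=1)
Line 2: ['desert', 'low'] (min_width=10, slack=1)
Line 3: ['salty', 'a'] (min_width=7, slack=4)
Line 4: ['corn', 'open'] (min_width=9, slack=2)
Line 5: ['brown', 'high'] (min_width=10, slack=1)
Line 6: ['year', 'word'] (min_width=9, slack=2)
Line 7: ['as', 'sleepy'] (min_width=9, slack=2)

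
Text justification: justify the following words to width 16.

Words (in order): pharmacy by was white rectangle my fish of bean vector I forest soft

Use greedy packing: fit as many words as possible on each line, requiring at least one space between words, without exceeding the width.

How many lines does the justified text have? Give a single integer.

Answer: 5

Derivation:
Line 1: ['pharmacy', 'by', 'was'] (min_width=15, slack=1)
Line 2: ['white', 'rectangle'] (min_width=15, slack=1)
Line 3: ['my', 'fish', 'of', 'bean'] (min_width=15, slack=1)
Line 4: ['vector', 'I', 'forest'] (min_width=15, slack=1)
Line 5: ['soft'] (min_width=4, slack=12)
Total lines: 5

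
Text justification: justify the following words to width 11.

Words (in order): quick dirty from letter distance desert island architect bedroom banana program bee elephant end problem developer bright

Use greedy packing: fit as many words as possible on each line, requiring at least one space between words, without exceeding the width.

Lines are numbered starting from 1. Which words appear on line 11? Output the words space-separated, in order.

Answer: end problem

Derivation:
Line 1: ['quick', 'dirty'] (min_width=11, slack=0)
Line 2: ['from', 'letter'] (min_width=11, slack=0)
Line 3: ['distance'] (min_width=8, slack=3)
Line 4: ['desert'] (min_width=6, slack=5)
Line 5: ['island'] (min_width=6, slack=5)
Line 6: ['architect'] (min_width=9, slack=2)
Line 7: ['bedroom'] (min_width=7, slack=4)
Line 8: ['banana'] (min_width=6, slack=5)
Line 9: ['program', 'bee'] (min_width=11, slack=0)
Line 10: ['elephant'] (min_width=8, slack=3)
Line 11: ['end', 'problem'] (min_width=11, slack=0)
Line 12: ['developer'] (min_width=9, slack=2)
Line 13: ['bright'] (min_width=6, slack=5)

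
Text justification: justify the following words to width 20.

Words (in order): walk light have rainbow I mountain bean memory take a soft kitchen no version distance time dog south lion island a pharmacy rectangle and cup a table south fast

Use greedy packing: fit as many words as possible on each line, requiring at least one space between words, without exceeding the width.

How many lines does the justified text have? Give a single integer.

Line 1: ['walk', 'light', 'have'] (min_width=15, slack=5)
Line 2: ['rainbow', 'I', 'mountain'] (min_width=18, slack=2)
Line 3: ['bean', 'memory', 'take', 'a'] (min_width=18, slack=2)
Line 4: ['soft', 'kitchen', 'no'] (min_width=15, slack=5)
Line 5: ['version', 'distance'] (min_width=16, slack=4)
Line 6: ['time', 'dog', 'south', 'lion'] (min_width=19, slack=1)
Line 7: ['island', 'a', 'pharmacy'] (min_width=17, slack=3)
Line 8: ['rectangle', 'and', 'cup', 'a'] (min_width=19, slack=1)
Line 9: ['table', 'south', 'fast'] (min_width=16, slack=4)
Total lines: 9

Answer: 9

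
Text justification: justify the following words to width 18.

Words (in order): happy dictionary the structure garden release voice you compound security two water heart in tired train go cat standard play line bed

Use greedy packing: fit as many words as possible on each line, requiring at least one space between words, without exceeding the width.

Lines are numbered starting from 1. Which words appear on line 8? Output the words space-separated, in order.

Answer: standard play line

Derivation:
Line 1: ['happy', 'dictionary'] (min_width=16, slack=2)
Line 2: ['the', 'structure'] (min_width=13, slack=5)
Line 3: ['garden', 'release'] (min_width=14, slack=4)
Line 4: ['voice', 'you', 'compound'] (min_width=18, slack=0)
Line 5: ['security', 'two', 'water'] (min_width=18, slack=0)
Line 6: ['heart', 'in', 'tired'] (min_width=14, slack=4)
Line 7: ['train', 'go', 'cat'] (min_width=12, slack=6)
Line 8: ['standard', 'play', 'line'] (min_width=18, slack=0)
Line 9: ['bed'] (min_width=3, slack=15)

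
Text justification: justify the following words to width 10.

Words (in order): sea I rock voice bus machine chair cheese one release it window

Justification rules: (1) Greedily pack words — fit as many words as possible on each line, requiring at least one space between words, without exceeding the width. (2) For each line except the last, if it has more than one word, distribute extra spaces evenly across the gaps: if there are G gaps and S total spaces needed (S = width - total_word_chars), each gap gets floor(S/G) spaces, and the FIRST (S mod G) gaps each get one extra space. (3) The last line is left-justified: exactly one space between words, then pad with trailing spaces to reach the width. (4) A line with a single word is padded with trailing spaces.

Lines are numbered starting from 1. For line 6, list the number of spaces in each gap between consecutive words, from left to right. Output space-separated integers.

Answer: 1

Derivation:
Line 1: ['sea', 'I', 'rock'] (min_width=10, slack=0)
Line 2: ['voice', 'bus'] (min_width=9, slack=1)
Line 3: ['machine'] (min_width=7, slack=3)
Line 4: ['chair'] (min_width=5, slack=5)
Line 5: ['cheese', 'one'] (min_width=10, slack=0)
Line 6: ['release', 'it'] (min_width=10, slack=0)
Line 7: ['window'] (min_width=6, slack=4)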